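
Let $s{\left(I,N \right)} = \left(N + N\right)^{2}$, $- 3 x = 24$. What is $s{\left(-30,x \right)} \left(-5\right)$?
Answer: $-1280$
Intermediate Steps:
$x = -8$ ($x = \left(- \frac{1}{3}\right) 24 = -8$)
$s{\left(I,N \right)} = 4 N^{2}$ ($s{\left(I,N \right)} = \left(2 N\right)^{2} = 4 N^{2}$)
$s{\left(-30,x \right)} \left(-5\right) = 4 \left(-8\right)^{2} \left(-5\right) = 4 \cdot 64 \left(-5\right) = 256 \left(-5\right) = -1280$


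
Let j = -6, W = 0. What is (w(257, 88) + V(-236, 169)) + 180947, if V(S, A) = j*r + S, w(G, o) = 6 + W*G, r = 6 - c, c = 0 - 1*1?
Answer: 180675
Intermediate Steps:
c = -1 (c = 0 - 1 = -1)
r = 7 (r = 6 - 1*(-1) = 6 + 1 = 7)
w(G, o) = 6 (w(G, o) = 6 + 0*G = 6 + 0 = 6)
V(S, A) = -42 + S (V(S, A) = -6*7 + S = -42 + S)
(w(257, 88) + V(-236, 169)) + 180947 = (6 + (-42 - 236)) + 180947 = (6 - 278) + 180947 = -272 + 180947 = 180675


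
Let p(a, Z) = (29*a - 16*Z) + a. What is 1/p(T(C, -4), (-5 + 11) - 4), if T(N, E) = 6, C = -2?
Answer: 1/148 ≈ 0.0067568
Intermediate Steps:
p(a, Z) = -16*Z + 30*a (p(a, Z) = (-16*Z + 29*a) + a = -16*Z + 30*a)
1/p(T(C, -4), (-5 + 11) - 4) = 1/(-16*((-5 + 11) - 4) + 30*6) = 1/(-16*(6 - 4) + 180) = 1/(-16*2 + 180) = 1/(-32 + 180) = 1/148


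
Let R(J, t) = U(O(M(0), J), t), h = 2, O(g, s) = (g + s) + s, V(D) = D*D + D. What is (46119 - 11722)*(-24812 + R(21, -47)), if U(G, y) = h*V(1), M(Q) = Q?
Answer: -853320776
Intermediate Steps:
V(D) = D + D² (V(D) = D² + D = D + D²)
O(g, s) = g + 2*s
U(G, y) = 4 (U(G, y) = 2*(1*(1 + 1)) = 2*(1*2) = 2*2 = 4)
R(J, t) = 4
(46119 - 11722)*(-24812 + R(21, -47)) = (46119 - 11722)*(-24812 + 4) = 34397*(-24808) = -853320776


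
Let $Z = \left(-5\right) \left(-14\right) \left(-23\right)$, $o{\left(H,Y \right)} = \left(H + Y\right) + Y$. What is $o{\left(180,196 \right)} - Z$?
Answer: $2182$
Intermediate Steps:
$o{\left(H,Y \right)} = H + 2 Y$
$Z = -1610$ ($Z = 70 \left(-23\right) = -1610$)
$o{\left(180,196 \right)} - Z = \left(180 + 2 \cdot 196\right) - -1610 = \left(180 + 392\right) + 1610 = 572 + 1610 = 2182$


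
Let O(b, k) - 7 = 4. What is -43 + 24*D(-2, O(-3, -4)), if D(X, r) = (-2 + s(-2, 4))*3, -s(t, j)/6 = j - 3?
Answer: -619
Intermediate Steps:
s(t, j) = 18 - 6*j (s(t, j) = -6*(j - 3) = -6*(-3 + j) = 18 - 6*j)
O(b, k) = 11 (O(b, k) = 7 + 4 = 11)
D(X, r) = -24 (D(X, r) = (-2 + (18 - 6*4))*3 = (-2 + (18 - 24))*3 = (-2 - 6)*3 = -8*3 = -24)
-43 + 24*D(-2, O(-3, -4)) = -43 + 24*(-24) = -43 - 576 = -619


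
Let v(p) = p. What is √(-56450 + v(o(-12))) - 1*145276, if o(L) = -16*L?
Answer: -145276 + I*√56258 ≈ -1.4528e+5 + 237.19*I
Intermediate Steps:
√(-56450 + v(o(-12))) - 1*145276 = √(-56450 - 16*(-12)) - 1*145276 = √(-56450 + 192) - 145276 = √(-56258) - 145276 = I*√56258 - 145276 = -145276 + I*√56258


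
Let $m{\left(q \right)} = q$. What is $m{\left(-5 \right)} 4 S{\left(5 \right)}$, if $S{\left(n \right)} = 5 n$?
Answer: $-500$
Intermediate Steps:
$m{\left(-5 \right)} 4 S{\left(5 \right)} = \left(-5\right) 4 \cdot 5 \cdot 5 = \left(-20\right) 25 = -500$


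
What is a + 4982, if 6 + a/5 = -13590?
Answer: -62998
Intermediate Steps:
a = -67980 (a = -30 + 5*(-13590) = -30 - 67950 = -67980)
a + 4982 = -67980 + 4982 = -62998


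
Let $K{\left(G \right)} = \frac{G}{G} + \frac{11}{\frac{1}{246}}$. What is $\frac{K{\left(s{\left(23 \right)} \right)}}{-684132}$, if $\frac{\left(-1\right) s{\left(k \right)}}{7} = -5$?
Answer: $- \frac{2707}{684132} \approx -0.0039568$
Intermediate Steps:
$s{\left(k \right)} = 35$ ($s{\left(k \right)} = \left(-7\right) \left(-5\right) = 35$)
$K{\left(G \right)} = 2707$ ($K{\left(G \right)} = 1 + 11 \frac{1}{\frac{1}{246}} = 1 + 11 \cdot 246 = 1 + 2706 = 2707$)
$\frac{K{\left(s{\left(23 \right)} \right)}}{-684132} = \frac{2707}{-684132} = 2707 \left(- \frac{1}{684132}\right) = - \frac{2707}{684132}$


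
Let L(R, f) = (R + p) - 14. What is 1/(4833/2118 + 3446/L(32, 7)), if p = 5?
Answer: 16238/2469929 ≈ 0.0065743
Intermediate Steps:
L(R, f) = -9 + R (L(R, f) = (R + 5) - 14 = (5 + R) - 14 = -9 + R)
1/(4833/2118 + 3446/L(32, 7)) = 1/(4833/2118 + 3446/(-9 + 32)) = 1/(4833*(1/2118) + 3446/23) = 1/(1611/706 + 3446*(1/23)) = 1/(1611/706 + 3446/23) = 1/(2469929/16238) = 16238/2469929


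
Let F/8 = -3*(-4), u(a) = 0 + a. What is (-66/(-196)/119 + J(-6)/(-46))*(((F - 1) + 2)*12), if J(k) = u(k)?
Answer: 20803590/134113 ≈ 155.12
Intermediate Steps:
u(a) = a
J(k) = k
F = 96 (F = 8*(-3*(-4)) = 8*12 = 96)
(-66/(-196)/119 + J(-6)/(-46))*(((F - 1) + 2)*12) = (-66/(-196)/119 - 6/(-46))*(((96 - 1) + 2)*12) = (-66*(-1/196)*(1/119) - 6*(-1/46))*((95 + 2)*12) = ((33/98)*(1/119) + 3/23)*(97*12) = (33/11662 + 3/23)*1164 = (35745/268226)*1164 = 20803590/134113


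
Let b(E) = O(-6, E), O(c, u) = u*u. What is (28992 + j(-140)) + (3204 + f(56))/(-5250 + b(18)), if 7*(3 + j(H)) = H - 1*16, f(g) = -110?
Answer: 499404292/17241 ≈ 28966.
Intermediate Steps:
O(c, u) = u**2
b(E) = E**2
j(H) = -37/7 + H/7 (j(H) = -3 + (H - 1*16)/7 = -3 + (H - 16)/7 = -3 + (-16 + H)/7 = -3 + (-16/7 + H/7) = -37/7 + H/7)
(28992 + j(-140)) + (3204 + f(56))/(-5250 + b(18)) = (28992 + (-37/7 + (1/7)*(-140))) + (3204 - 110)/(-5250 + 18**2) = (28992 + (-37/7 - 20)) + 3094/(-5250 + 324) = (28992 - 177/7) + 3094/(-4926) = 202767/7 + 3094*(-1/4926) = 202767/7 - 1547/2463 = 499404292/17241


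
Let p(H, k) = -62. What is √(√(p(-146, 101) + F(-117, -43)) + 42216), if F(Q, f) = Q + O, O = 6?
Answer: √(42216 + I*√173) ≈ 205.47 + 0.032*I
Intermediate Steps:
F(Q, f) = 6 + Q (F(Q, f) = Q + 6 = 6 + Q)
√(√(p(-146, 101) + F(-117, -43)) + 42216) = √(√(-62 + (6 - 117)) + 42216) = √(√(-62 - 111) + 42216) = √(√(-173) + 42216) = √(I*√173 + 42216) = √(42216 + I*√173)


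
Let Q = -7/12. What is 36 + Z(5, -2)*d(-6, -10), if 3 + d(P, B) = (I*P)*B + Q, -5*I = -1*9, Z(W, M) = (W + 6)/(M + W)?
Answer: 15079/36 ≈ 418.86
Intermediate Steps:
Z(W, M) = (6 + W)/(M + W)
Q = -7/12 (Q = -7*1/12 = -7/12 ≈ -0.58333)
I = 9/5 (I = -(-1)*9/5 = -⅕*(-9) = 9/5 ≈ 1.8000)
d(P, B) = -43/12 + 9*B*P/5 (d(P, B) = -3 + ((9*P/5)*B - 7/12) = -3 + (9*B*P/5 - 7/12) = -3 + (-7/12 + 9*B*P/5) = -43/12 + 9*B*P/5)
36 + Z(5, -2)*d(-6, -10) = 36 + ((6 + 5)/(-2 + 5))*(-43/12 + (9/5)*(-10)*(-6)) = 36 + (11/3)*(-43/12 + 108) = 36 + ((⅓)*11)*(1253/12) = 36 + (11/3)*(1253/12) = 36 + 13783/36 = 15079/36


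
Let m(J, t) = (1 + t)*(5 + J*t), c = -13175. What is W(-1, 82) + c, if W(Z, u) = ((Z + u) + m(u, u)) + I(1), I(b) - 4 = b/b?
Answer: 545418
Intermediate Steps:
I(b) = 5 (I(b) = 4 + b/b = 4 + 1 = 5)
W(Z, u) = 10 + Z + u**2 + u**3 + 6*u (W(Z, u) = ((Z + u) + (5 + 5*u + u*u + u*u**2)) + 5 = ((Z + u) + (5 + 5*u + u**2 + u**3)) + 5 = ((Z + u) + (5 + u**2 + u**3 + 5*u)) + 5 = (5 + Z + u**2 + u**3 + 6*u) + 5 = 10 + Z + u**2 + u**3 + 6*u)
W(-1, 82) + c = (10 - 1 + 82**2 + 82**3 + 6*82) - 13175 = (10 - 1 + 6724 + 551368 + 492) - 13175 = 558593 - 13175 = 545418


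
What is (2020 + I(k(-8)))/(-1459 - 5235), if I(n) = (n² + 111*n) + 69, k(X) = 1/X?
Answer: -132809/428416 ≈ -0.31000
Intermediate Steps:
I(n) = 69 + n² + 111*n
(2020 + I(k(-8)))/(-1459 - 5235) = (2020 + (69 + (1/(-8))² + 111/(-8)))/(-1459 - 5235) = (2020 + (69 + (-⅛)² + 111*(-⅛)))/(-6694) = (2020 + (69 + 1/64 - 111/8))*(-1/6694) = (2020 + 3529/64)*(-1/6694) = (132809/64)*(-1/6694) = -132809/428416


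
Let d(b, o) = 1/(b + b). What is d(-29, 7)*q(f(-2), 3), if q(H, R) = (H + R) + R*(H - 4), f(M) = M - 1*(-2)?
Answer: 9/58 ≈ 0.15517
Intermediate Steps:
f(M) = 2 + M (f(M) = M + 2 = 2 + M)
q(H, R) = H + R + R*(-4 + H) (q(H, R) = (H + R) + R*(-4 + H) = H + R + R*(-4 + H))
d(b, o) = 1/(2*b)
d(-29, 7)*q(f(-2), 3) = ((½)/(-29))*((2 - 2) - 3*3 + (2 - 2)*3) = ((½)*(-1/29))*(0 - 9 + 0*3) = -(0 - 9 + 0)/58 = -1/58*(-9) = 9/58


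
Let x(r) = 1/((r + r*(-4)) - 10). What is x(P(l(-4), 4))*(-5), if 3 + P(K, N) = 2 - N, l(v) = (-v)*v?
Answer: -1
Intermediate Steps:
l(v) = -v²
P(K, N) = -1 - N (P(K, N) = -3 + (2 - N) = -1 - N)
x(r) = 1/(-10 - 3*r) (x(r) = 1/((r - 4*r) - 10) = 1/(-3*r - 10) = 1/(-10 - 3*r))
x(P(l(-4), 4))*(-5) = -1/(10 + 3*(-1 - 1*4))*(-5) = -1/(10 + 3*(-1 - 4))*(-5) = -1/(10 + 3*(-5))*(-5) = -1/(10 - 15)*(-5) = -1/(-5)*(-5) = -1*(-⅕)*(-5) = (⅕)*(-5) = -1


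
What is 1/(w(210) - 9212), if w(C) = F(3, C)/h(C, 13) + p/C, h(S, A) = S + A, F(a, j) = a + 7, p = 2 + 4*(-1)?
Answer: -23415/215698153 ≈ -0.00010855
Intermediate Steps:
p = -2 (p = 2 - 4 = -2)
F(a, j) = 7 + a
h(S, A) = A + S
w(C) = -2/C + 10/(13 + C) (w(C) = (7 + 3)/(13 + C) - 2/C = 10/(13 + C) - 2/C = -2/C + 10/(13 + C))
1/(w(210) - 9212) = 1/(2*(-13 + 4*210)/(210*(13 + 210)) - 9212) = 1/(2*(1/210)*(-13 + 840)/223 - 9212) = 1/(2*(1/210)*(1/223)*827 - 9212) = 1/(827/23415 - 9212) = 1/(-215698153/23415) = -23415/215698153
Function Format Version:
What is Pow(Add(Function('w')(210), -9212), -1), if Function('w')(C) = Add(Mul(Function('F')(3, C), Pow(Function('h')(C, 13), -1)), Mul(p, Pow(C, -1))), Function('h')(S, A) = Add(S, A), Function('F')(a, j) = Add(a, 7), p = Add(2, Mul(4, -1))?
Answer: Rational(-23415, 215698153) ≈ -0.00010855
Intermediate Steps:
p = -2 (p = Add(2, -4) = -2)
Function('F')(a, j) = Add(7, a)
Function('h')(S, A) = Add(A, S)
Function('w')(C) = Add(Mul(-2, Pow(C, -1)), Mul(10, Pow(Add(13, C), -1))) (Function('w')(C) = Add(Mul(Add(7, 3), Pow(Add(13, C), -1)), Mul(-2, Pow(C, -1))) = Add(Mul(10, Pow(Add(13, C), -1)), Mul(-2, Pow(C, -1))) = Add(Mul(-2, Pow(C, -1)), Mul(10, Pow(Add(13, C), -1))))
Pow(Add(Function('w')(210), -9212), -1) = Pow(Add(Mul(2, Pow(210, -1), Pow(Add(13, 210), -1), Add(-13, Mul(4, 210))), -9212), -1) = Pow(Add(Mul(2, Rational(1, 210), Pow(223, -1), Add(-13, 840)), -9212), -1) = Pow(Add(Mul(2, Rational(1, 210), Rational(1, 223), 827), -9212), -1) = Pow(Add(Rational(827, 23415), -9212), -1) = Pow(Rational(-215698153, 23415), -1) = Rational(-23415, 215698153)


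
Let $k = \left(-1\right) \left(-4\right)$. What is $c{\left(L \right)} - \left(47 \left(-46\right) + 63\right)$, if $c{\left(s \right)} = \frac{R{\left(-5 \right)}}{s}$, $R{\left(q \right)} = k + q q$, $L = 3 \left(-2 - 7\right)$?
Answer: $\frac{56644}{27} \approx 2097.9$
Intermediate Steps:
$L = -27$ ($L = 3 \left(-9\right) = -27$)
$k = 4$
$R{\left(q \right)} = 4 + q^{2}$ ($R{\left(q \right)} = 4 + q q = 4 + q^{2}$)
$c{\left(s \right)} = \frac{29}{s}$ ($c{\left(s \right)} = \frac{4 + \left(-5\right)^{2}}{s} = \frac{4 + 25}{s} = \frac{29}{s}$)
$c{\left(L \right)} - \left(47 \left(-46\right) + 63\right) = \frac{29}{-27} - \left(47 \left(-46\right) + 63\right) = 29 \left(- \frac{1}{27}\right) - \left(-2162 + 63\right) = - \frac{29}{27} - -2099 = - \frac{29}{27} + 2099 = \frac{56644}{27}$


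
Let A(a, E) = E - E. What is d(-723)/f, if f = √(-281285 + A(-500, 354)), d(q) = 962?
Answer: -962*I*√281285/281285 ≈ -1.8139*I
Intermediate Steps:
A(a, E) = 0
f = I*√281285 (f = √(-281285 + 0) = √(-281285) = I*√281285 ≈ 530.36*I)
d(-723)/f = 962/((I*√281285)) = 962*(-I*√281285/281285) = -962*I*√281285/281285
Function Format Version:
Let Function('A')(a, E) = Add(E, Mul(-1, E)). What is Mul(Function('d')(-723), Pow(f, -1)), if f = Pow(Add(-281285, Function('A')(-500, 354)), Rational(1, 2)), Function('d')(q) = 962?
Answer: Mul(Rational(-962, 281285), I, Pow(281285, Rational(1, 2))) ≈ Mul(-1.8139, I)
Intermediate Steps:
Function('A')(a, E) = 0
f = Mul(I, Pow(281285, Rational(1, 2))) (f = Pow(Add(-281285, 0), Rational(1, 2)) = Pow(-281285, Rational(1, 2)) = Mul(I, Pow(281285, Rational(1, 2))) ≈ Mul(530.36, I))
Mul(Function('d')(-723), Pow(f, -1)) = Mul(962, Pow(Mul(I, Pow(281285, Rational(1, 2))), -1)) = Mul(962, Mul(Rational(-1, 281285), I, Pow(281285, Rational(1, 2)))) = Mul(Rational(-962, 281285), I, Pow(281285, Rational(1, 2)))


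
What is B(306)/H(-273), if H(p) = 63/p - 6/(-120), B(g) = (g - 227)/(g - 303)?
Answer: -20540/141 ≈ -145.67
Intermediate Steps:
B(g) = (-227 + g)/(-303 + g)
H(p) = 1/20 + 63/p (H(p) = 63/p - 6*(-1/120) = 63/p + 1/20 = 1/20 + 63/p)
B(306)/H(-273) = ((-227 + 306)/(-303 + 306))/(((1/20)*(1260 - 273)/(-273))) = (79/3)/(((1/20)*(-1/273)*987)) = ((⅓)*79)/(-47/260) = (79/3)*(-260/47) = -20540/141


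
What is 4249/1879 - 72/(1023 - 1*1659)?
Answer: 236471/99587 ≈ 2.3745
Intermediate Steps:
4249/1879 - 72/(1023 - 1*1659) = 4249*(1/1879) - 72/(1023 - 1659) = 4249/1879 - 72/(-636) = 4249/1879 - 72*(-1/636) = 4249/1879 + 6/53 = 236471/99587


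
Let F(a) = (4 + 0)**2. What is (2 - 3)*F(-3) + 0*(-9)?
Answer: -16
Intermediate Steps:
F(a) = 16 (F(a) = 4**2 = 16)
(2 - 3)*F(-3) + 0*(-9) = (2 - 3)*16 + 0*(-9) = -1*16 + 0 = -16 + 0 = -16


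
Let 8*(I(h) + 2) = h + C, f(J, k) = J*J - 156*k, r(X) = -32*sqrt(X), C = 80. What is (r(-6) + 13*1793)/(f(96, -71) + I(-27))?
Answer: 186472/162373 - 256*I*sqrt(6)/162373 ≈ 1.1484 - 0.0038619*I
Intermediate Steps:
f(J, k) = J**2 - 156*k
I(h) = 8 + h/8 (I(h) = -2 + (h + 80)/8 = -2 + (80 + h)/8 = -2 + (10 + h/8) = 8 + h/8)
(r(-6) + 13*1793)/(f(96, -71) + I(-27)) = (-32*I*sqrt(6) + 13*1793)/((96**2 - 156*(-71)) + (8 + (1/8)*(-27))) = (-32*I*sqrt(6) + 23309)/((9216 + 11076) + (8 - 27/8)) = (-32*I*sqrt(6) + 23309)/(20292 + 37/8) = (23309 - 32*I*sqrt(6))/(162373/8) = (23309 - 32*I*sqrt(6))*(8/162373) = 186472/162373 - 256*I*sqrt(6)/162373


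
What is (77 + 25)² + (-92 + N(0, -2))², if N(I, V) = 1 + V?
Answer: 19053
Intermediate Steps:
(77 + 25)² + (-92 + N(0, -2))² = (77 + 25)² + (-92 + (1 - 2))² = 102² + (-92 - 1)² = 10404 + (-93)² = 10404 + 8649 = 19053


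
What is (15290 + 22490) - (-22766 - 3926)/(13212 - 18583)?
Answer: 202889688/5371 ≈ 37775.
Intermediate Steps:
(15290 + 22490) - (-22766 - 3926)/(13212 - 18583) = 37780 - (-26692)/(-5371) = 37780 - (-26692)*(-1)/5371 = 37780 - 1*26692/5371 = 37780 - 26692/5371 = 202889688/5371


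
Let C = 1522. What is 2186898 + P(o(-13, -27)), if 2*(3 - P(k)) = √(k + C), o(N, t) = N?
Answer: 2186901 - √1509/2 ≈ 2.1869e+6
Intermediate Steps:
P(k) = 3 - √(1522 + k)/2 (P(k) = 3 - √(k + 1522)/2 = 3 - √(1522 + k)/2)
2186898 + P(o(-13, -27)) = 2186898 + (3 - √(1522 - 13)/2) = 2186898 + (3 - √1509/2) = 2186901 - √1509/2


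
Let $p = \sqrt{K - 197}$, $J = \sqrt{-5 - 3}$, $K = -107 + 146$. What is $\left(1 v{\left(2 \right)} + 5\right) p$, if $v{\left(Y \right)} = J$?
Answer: $- 4 \sqrt{79} + 5 i \sqrt{158} \approx -35.553 + 62.849 i$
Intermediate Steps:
$K = 39$
$J = 2 i \sqrt{2}$ ($J = \sqrt{-8} = 2 i \sqrt{2} \approx 2.8284 i$)
$v{\left(Y \right)} = 2 i \sqrt{2}$
$p = i \sqrt{158}$ ($p = \sqrt{39 - 197} = \sqrt{-158} = i \sqrt{158} \approx 12.57 i$)
$\left(1 v{\left(2 \right)} + 5\right) p = \left(1 \cdot 2 i \sqrt{2} + 5\right) i \sqrt{158} = \left(2 i \sqrt{2} + 5\right) i \sqrt{158} = \left(5 + 2 i \sqrt{2}\right) i \sqrt{158} = i \sqrt{158} \left(5 + 2 i \sqrt{2}\right)$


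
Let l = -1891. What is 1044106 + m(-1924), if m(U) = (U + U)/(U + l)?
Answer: 3983268238/3815 ≈ 1.0441e+6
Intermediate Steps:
m(U) = 2*U/(-1891 + U) (m(U) = (U + U)/(U - 1891) = (2*U)/(-1891 + U) = 2*U/(-1891 + U))
1044106 + m(-1924) = 1044106 + 2*(-1924)/(-1891 - 1924) = 1044106 + 2*(-1924)/(-3815) = 1044106 + 2*(-1924)*(-1/3815) = 1044106 + 3848/3815 = 3983268238/3815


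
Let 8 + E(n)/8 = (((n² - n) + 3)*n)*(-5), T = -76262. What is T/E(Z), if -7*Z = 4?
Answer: -13078933/4304 ≈ -3038.8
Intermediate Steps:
Z = -4/7 (Z = -⅐*4 = -4/7 ≈ -0.57143)
E(n) = -64 - 40*n*(3 + n² - n) (E(n) = -64 + 8*((((n² - n) + 3)*n)*(-5)) = -64 + 8*(((3 + n² - n)*n)*(-5)) = -64 + 8*((n*(3 + n² - n))*(-5)) = -64 + 8*(-5*n*(3 + n² - n)) = -64 - 40*n*(3 + n² - n))
T/E(Z) = -76262/(-64 - 120*(-4/7) - 40*(-4/7)³ + 40*(-4/7)²) = -76262/(-64 + 480/7 - 40*(-64/343) + 40*(16/49)) = -76262/(-64 + 480/7 + 2560/343 + 640/49) = -76262/8608/343 = -76262*343/8608 = -13078933/4304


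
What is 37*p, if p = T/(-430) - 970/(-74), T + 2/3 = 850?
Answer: 265687/645 ≈ 411.92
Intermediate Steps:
T = 2548/3 (T = -⅔ + 850 = 2548/3 ≈ 849.33)
p = 265687/23865 (p = (2548/3)/(-430) - 970/(-74) = (2548/3)*(-1/430) - 970*(-1/74) = -1274/645 + 485/37 = 265687/23865 ≈ 11.133)
37*p = 37*(265687/23865) = 265687/645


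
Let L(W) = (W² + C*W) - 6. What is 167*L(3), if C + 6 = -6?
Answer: -5511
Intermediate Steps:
C = -12 (C = -6 - 6 = -12)
L(W) = -6 + W² - 12*W (L(W) = (W² - 12*W) - 6 = -6 + W² - 12*W)
167*L(3) = 167*(-6 + 3² - 12*3) = 167*(-6 + 9 - 36) = 167*(-33) = -5511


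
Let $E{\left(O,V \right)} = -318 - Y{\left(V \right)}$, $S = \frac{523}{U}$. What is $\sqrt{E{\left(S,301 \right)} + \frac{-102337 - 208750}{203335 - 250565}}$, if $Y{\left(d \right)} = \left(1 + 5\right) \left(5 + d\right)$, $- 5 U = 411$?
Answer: $\frac{i \sqrt{4790176787590}}{47230} \approx 46.34 i$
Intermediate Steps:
$U = - \frac{411}{5}$ ($U = \left(- \frac{1}{5}\right) 411 = - \frac{411}{5} \approx -82.2$)
$Y{\left(d \right)} = 30 + 6 d$ ($Y{\left(d \right)} = 6 \left(5 + d\right) = 30 + 6 d$)
$S = - \frac{2615}{411}$ ($S = \frac{523}{- \frac{411}{5}} = 523 \left(- \frac{5}{411}\right) = - \frac{2615}{411} \approx -6.3625$)
$E{\left(O,V \right)} = -348 - 6 V$ ($E{\left(O,V \right)} = -318 - \left(30 + 6 V\right) = -348 - 6 V$)
$\sqrt{E{\left(S,301 \right)} + \frac{-102337 - 208750}{203335 - 250565}} = \sqrt{\left(-348 - 1806\right) + \frac{-102337 - 208750}{203335 - 250565}} = \sqrt{\left(-348 - 1806\right) - \frac{311087}{-47230}} = \sqrt{-2154 - - \frac{311087}{47230}} = \sqrt{-2154 + \frac{311087}{47230}} = \sqrt{- \frac{101422333}{47230}} = \frac{i \sqrt{4790176787590}}{47230}$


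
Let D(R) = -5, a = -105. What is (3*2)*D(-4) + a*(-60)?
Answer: 6270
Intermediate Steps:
(3*2)*D(-4) + a*(-60) = (3*2)*(-5) - 105*(-60) = 6*(-5) + 6300 = -30 + 6300 = 6270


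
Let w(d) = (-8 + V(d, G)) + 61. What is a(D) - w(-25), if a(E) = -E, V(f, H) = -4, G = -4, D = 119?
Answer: -168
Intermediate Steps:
w(d) = 49 (w(d) = (-8 - 4) + 61 = -12 + 61 = 49)
a(D) - w(-25) = -1*119 - 1*49 = -119 - 49 = -168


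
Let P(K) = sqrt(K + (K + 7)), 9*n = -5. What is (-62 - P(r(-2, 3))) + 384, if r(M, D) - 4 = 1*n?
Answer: 322 - 5*sqrt(5)/3 ≈ 318.27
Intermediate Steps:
n = -5/9 (n = (1/9)*(-5) = -5/9 ≈ -0.55556)
r(M, D) = 31/9 (r(M, D) = 4 + 1*(-5/9) = 4 - 5/9 = 31/9)
P(K) = sqrt(7 + 2*K) (P(K) = sqrt(K + (7 + K)) = sqrt(7 + 2*K))
(-62 - P(r(-2, 3))) + 384 = (-62 - sqrt(7 + 2*(31/9))) + 384 = (-62 - sqrt(7 + 62/9)) + 384 = (-62 - sqrt(125/9)) + 384 = (-62 - 5*sqrt(5)/3) + 384 = 322 - 5*sqrt(5)/3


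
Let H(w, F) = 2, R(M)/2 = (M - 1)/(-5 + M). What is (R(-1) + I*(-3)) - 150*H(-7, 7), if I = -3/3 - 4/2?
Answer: -871/3 ≈ -290.33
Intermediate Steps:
R(M) = 2*(-1 + M)/(-5 + M) (R(M) = 2*((M - 1)/(-5 + M)) = 2*((-1 + M)/(-5 + M)) = 2*(-1 + M)/(-5 + M))
I = -3 (I = -3*⅓ - 4*½ = -1 - 2 = -3)
(R(-1) + I*(-3)) - 150*H(-7, 7) = (2*(-1 - 1)/(-5 - 1) - 3*(-3)) - 150*2 = (2*(-2)/(-6) + 9) - 300 = (2*(-⅙)*(-2) + 9) - 300 = (⅔ + 9) - 300 = 29/3 - 300 = -871/3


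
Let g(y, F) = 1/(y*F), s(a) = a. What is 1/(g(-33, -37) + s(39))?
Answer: 1221/47620 ≈ 0.025640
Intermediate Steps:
g(y, F) = 1/(F*y)
1/(g(-33, -37) + s(39)) = 1/(1/(-37*(-33)) + 39) = 1/(-1/37*(-1/33) + 39) = 1/(1/1221 + 39) = 1/(47620/1221) = 1221/47620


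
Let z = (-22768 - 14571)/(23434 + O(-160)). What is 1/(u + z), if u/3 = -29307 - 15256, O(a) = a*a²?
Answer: -4072566/544457238635 ≈ -7.4800e-6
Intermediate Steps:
O(a) = a³
u = -133689 (u = 3*(-29307 - 15256) = 3*(-44563) = -133689)
z = 37339/4072566 (z = (-22768 - 14571)/(23434 + (-160)³) = -37339/(23434 - 4096000) = -37339/(-4072566) = -37339*(-1/4072566) = 37339/4072566 ≈ 0.0091684)
1/(u + z) = 1/(-133689 + 37339/4072566) = 1/(-544457238635/4072566) = -4072566/544457238635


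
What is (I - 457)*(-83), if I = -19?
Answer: 39508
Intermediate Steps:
(I - 457)*(-83) = (-19 - 457)*(-83) = -476*(-83) = 39508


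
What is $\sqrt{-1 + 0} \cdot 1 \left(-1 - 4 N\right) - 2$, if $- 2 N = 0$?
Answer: $-2 - i \approx -2.0 - 1.0 i$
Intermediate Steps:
$N = 0$ ($N = \left(- \frac{1}{2}\right) 0 = 0$)
$\sqrt{-1 + 0} \cdot 1 \left(-1 - 4 N\right) - 2 = \sqrt{-1 + 0} \cdot 1 \left(-1 - 0\right) - 2 = \sqrt{-1} \cdot 1 \left(-1 + 0\right) - 2 = i 1 \left(-1\right) - 2 = i \left(-1\right) - 2 = - i - 2 = -2 - i$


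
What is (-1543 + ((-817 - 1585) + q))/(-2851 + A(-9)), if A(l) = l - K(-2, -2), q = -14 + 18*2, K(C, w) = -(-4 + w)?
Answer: 3923/2866 ≈ 1.3688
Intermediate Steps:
K(C, w) = 4 - w
q = 22 (q = -14 + 36 = 22)
A(l) = -6 + l (A(l) = l - (4 - 1*(-2)) = l - (4 + 2) = l - 1*6 = l - 6 = -6 + l)
(-1543 + ((-817 - 1585) + q))/(-2851 + A(-9)) = (-1543 + ((-817 - 1585) + 22))/(-2851 + (-6 - 9)) = (-1543 + (-2402 + 22))/(-2851 - 15) = (-1543 - 2380)/(-2866) = -3923*(-1/2866) = 3923/2866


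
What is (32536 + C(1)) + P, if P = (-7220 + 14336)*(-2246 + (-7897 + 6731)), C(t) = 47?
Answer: -24247209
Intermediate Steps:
P = -24279792 (P = 7116*(-2246 - 1166) = 7116*(-3412) = -24279792)
(32536 + C(1)) + P = (32536 + 47) - 24279792 = 32583 - 24279792 = -24247209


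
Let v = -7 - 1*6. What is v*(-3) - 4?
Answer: 35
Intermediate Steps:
v = -13 (v = -7 - 6 = -13)
v*(-3) - 4 = -13*(-3) - 4 = 39 - 4 = 35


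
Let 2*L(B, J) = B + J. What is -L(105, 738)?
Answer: -843/2 ≈ -421.50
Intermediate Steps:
L(B, J) = B/2 + J/2 (L(B, J) = (B + J)/2 = B/2 + J/2)
-L(105, 738) = -((1/2)*105 + (1/2)*738) = -(105/2 + 369) = -1*843/2 = -843/2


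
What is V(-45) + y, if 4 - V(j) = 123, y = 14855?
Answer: 14736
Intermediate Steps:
V(j) = -119 (V(j) = 4 - 1*123 = 4 - 123 = -119)
V(-45) + y = -119 + 14855 = 14736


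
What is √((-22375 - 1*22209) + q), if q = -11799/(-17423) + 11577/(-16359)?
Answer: 3*I*√51588669120286/102049 ≈ 211.15*I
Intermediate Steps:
q = -3110/102049 (q = -11799*(-1/17423) + 11577*(-1/16359) = 621/917 - 3859/5453 = -3110/102049 ≈ -0.030476)
√((-22375 - 1*22209) + q) = √((-22375 - 1*22209) - 3110/102049) = √((-22375 - 22209) - 3110/102049) = √(-44584 - 3110/102049) = √(-4549755726/102049) = 3*I*√51588669120286/102049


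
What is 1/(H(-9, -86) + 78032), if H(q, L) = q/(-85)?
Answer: 85/6632729 ≈ 1.2815e-5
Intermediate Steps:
H(q, L) = -q/85 (H(q, L) = q*(-1/85) = -q/85)
1/(H(-9, -86) + 78032) = 1/(-1/85*(-9) + 78032) = 1/(9/85 + 78032) = 1/(6632729/85) = 85/6632729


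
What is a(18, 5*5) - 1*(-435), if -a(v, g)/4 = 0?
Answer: 435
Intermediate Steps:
a(v, g) = 0 (a(v, g) = -4*0 = 0)
a(18, 5*5) - 1*(-435) = 0 - 1*(-435) = 0 + 435 = 435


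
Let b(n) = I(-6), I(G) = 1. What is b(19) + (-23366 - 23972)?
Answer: -47337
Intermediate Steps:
b(n) = 1
b(19) + (-23366 - 23972) = 1 + (-23366 - 23972) = 1 - 47338 = -47337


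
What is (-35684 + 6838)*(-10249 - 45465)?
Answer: 1607126044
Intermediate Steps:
(-35684 + 6838)*(-10249 - 45465) = -28846*(-55714) = 1607126044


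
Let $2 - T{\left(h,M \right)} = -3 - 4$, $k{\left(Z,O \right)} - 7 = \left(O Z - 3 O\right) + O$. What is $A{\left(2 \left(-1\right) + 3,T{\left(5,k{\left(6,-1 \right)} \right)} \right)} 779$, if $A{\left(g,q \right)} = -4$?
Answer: $-3116$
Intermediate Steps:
$k{\left(Z,O \right)} = 7 - 2 O + O Z$ ($k{\left(Z,O \right)} = 7 + \left(\left(O Z - 3 O\right) + O\right) = 7 + \left(\left(- 3 O + O Z\right) + O\right) = 7 + \left(- 2 O + O Z\right) = 7 - 2 O + O Z$)
$T{\left(h,M \right)} = 9$ ($T{\left(h,M \right)} = 2 - \left(-3 - 4\right) = 2 - -7 = 2 + 7 = 9$)
$A{\left(2 \left(-1\right) + 3,T{\left(5,k{\left(6,-1 \right)} \right)} \right)} 779 = \left(-4\right) 779 = -3116$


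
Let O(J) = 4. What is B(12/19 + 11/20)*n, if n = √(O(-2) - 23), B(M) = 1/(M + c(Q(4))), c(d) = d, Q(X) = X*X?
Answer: 380*I*√19/6529 ≈ 0.2537*I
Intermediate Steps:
Q(X) = X²
B(M) = 1/(16 + M) (B(M) = 1/(M + 4²) = 1/(M + 16) = 1/(16 + M))
n = I*√19 (n = √(4 - 23) = √(-19) = I*√19 ≈ 4.3589*I)
B(12/19 + 11/20)*n = (I*√19)/(16 + (12/19 + 11/20)) = (I*√19)/(16 + 449/380) = (I*√19)/(6529/380) = 380*(I*√19)/6529 = 380*I*√19/6529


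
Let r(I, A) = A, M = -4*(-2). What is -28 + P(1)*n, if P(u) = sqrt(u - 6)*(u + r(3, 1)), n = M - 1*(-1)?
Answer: -28 + 18*I*sqrt(5) ≈ -28.0 + 40.249*I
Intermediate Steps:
M = 8
n = 9 (n = 8 - 1*(-1) = 8 + 1 = 9)
P(u) = sqrt(-6 + u)*(1 + u) (P(u) = sqrt(u - 6)*(u + 1) = sqrt(-6 + u)*(1 + u))
-28 + P(1)*n = -28 + (sqrt(-6 + 1)*(1 + 1))*9 = -28 + (sqrt(-5)*2)*9 = -28 + ((I*sqrt(5))*2)*9 = -28 + (2*I*sqrt(5))*9 = -28 + 18*I*sqrt(5)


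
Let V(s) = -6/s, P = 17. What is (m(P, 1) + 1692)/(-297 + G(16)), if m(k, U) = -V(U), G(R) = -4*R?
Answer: -1698/361 ≈ -4.7036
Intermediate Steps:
m(k, U) = 6/U (m(k, U) = -(-6)/U = 6/U)
(m(P, 1) + 1692)/(-297 + G(16)) = (6/1 + 1692)/(-297 - 4*16) = (6*1 + 1692)/(-297 - 64) = (6 + 1692)/(-361) = 1698*(-1/361) = -1698/361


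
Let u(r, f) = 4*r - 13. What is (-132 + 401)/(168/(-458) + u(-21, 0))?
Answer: -61601/22297 ≈ -2.7627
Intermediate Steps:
u(r, f) = -13 + 4*r
(-132 + 401)/(168/(-458) + u(-21, 0)) = (-132 + 401)/(168/(-458) + (-13 + 4*(-21))) = 269/(168*(-1/458) + (-13 - 84)) = 269/(-84/229 - 97) = 269/(-22297/229) = 269*(-229/22297) = -61601/22297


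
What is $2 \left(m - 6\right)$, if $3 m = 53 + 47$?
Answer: $\frac{164}{3} \approx 54.667$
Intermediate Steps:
$m = \frac{100}{3}$ ($m = \frac{53 + 47}{3} = \frac{1}{3} \cdot 100 = \frac{100}{3} \approx 33.333$)
$2 \left(m - 6\right) = 2 \left(\frac{100}{3} - 6\right) = 2 \cdot \frac{82}{3} = \frac{164}{3}$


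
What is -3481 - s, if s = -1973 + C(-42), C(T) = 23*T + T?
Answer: -500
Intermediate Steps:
C(T) = 24*T
s = -2981 (s = -1973 + 24*(-42) = -1973 - 1008 = -2981)
-3481 - s = -3481 - 1*(-2981) = -3481 + 2981 = -500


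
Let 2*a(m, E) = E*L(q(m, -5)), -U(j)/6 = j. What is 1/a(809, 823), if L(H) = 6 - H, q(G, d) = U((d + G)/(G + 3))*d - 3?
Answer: -406/3459069 ≈ -0.00011737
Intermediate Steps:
U(j) = -6*j
q(G, d) = -3 - 6*d*(G + d)/(3 + G) (q(G, d) = (-6*(d + G)/(G + 3))*d - 3 = (-6*(G + d)/(3 + G))*d - 3 = -6*d*(G + d)/(3 + G) - 3 = -3 - 6*d*(G + d)/(3 + G))
a(m, E) = E*(6 - 3*(-53 + 9*m)/(3 + m))/2 (a(m, E) = (E*(6 - 3*(-3 - m + 2*(-5)*(-m - 1*(-5)))/(3 + m)))/2 = (E*(6 - 3*(-3 - m + 2*(-5)*(-m + 5))/(3 + m)))/2 = (E*(6 - 3*(-3 - m + 2*(-5)*(5 - m))/(3 + m)))/2 = (E*(6 - 3*(-3 - m + (-50 + 10*m))/(3 + m)))/2 = (E*(6 - 3*(-53 + 9*m)/(3 + m)))/2 = E*(6 - 3*(-53 + 9*m)/(3 + m))/2)
1/a(809, 823) = 1/((3/2)*823*(59 - 7*809)/(3 + 809)) = 1/((3/2)*823*(59 - 5663)/812) = 1/((3/2)*823*(1/812)*(-5604)) = 1/(-3459069/406) = -406/3459069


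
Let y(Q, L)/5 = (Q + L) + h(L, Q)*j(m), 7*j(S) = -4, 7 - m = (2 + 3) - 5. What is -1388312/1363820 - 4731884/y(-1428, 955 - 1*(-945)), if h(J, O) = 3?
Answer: -564961473421/280605965 ≈ -2013.4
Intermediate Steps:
m = 7 (m = 7 - ((2 + 3) - 5) = 7 - (5 - 5) = 7 - 1*0 = 7 + 0 = 7)
j(S) = -4/7 (j(S) = (⅐)*(-4) = -4/7)
y(Q, L) = -60/7 + 5*L + 5*Q (y(Q, L) = 5*((Q + L) + 3*(-4/7)) = 5*((L + Q) - 12/7) = 5*(-12/7 + L + Q) = -60/7 + 5*L + 5*Q)
-1388312/1363820 - 4731884/y(-1428, 955 - 1*(-945)) = -1388312/1363820 - 4731884/(-60/7 + 5*(955 - 1*(-945)) + 5*(-1428)) = -1388312*1/1363820 - 4731884/(-60/7 + 5*(955 + 945) - 7140) = -347078/340955 - 4731884/(-60/7 + 5*1900 - 7140) = -347078/340955 - 4731884/(-60/7 + 9500 - 7140) = -347078/340955 - 4731884/16460/7 = -347078/340955 - 4731884*7/16460 = -347078/340955 - 8280797/4115 = -564961473421/280605965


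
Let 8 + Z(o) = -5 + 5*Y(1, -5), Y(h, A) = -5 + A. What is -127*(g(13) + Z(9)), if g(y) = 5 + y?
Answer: 5715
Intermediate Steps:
Z(o) = -63 (Z(o) = -8 + (-5 + 5*(-5 - 5)) = -8 + (-5 + 5*(-10)) = -8 + (-5 - 50) = -8 - 55 = -63)
-127*(g(13) + Z(9)) = -127*((5 + 13) - 63) = -127*(18 - 63) = -127*(-45) = 5715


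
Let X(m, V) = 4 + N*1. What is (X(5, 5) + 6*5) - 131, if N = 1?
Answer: -96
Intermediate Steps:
X(m, V) = 5 (X(m, V) = 4 + 1*1 = 4 + 1 = 5)
(X(5, 5) + 6*5) - 131 = (5 + 6*5) - 131 = (5 + 30) - 131 = 35 - 131 = -96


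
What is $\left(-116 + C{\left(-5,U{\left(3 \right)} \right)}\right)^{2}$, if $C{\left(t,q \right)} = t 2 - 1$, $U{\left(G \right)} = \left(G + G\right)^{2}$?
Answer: $16129$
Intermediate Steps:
$U{\left(G \right)} = 4 G^{2}$ ($U{\left(G \right)} = \left(2 G\right)^{2} = 4 G^{2}$)
$C{\left(t,q \right)} = -1 + 2 t$ ($C{\left(t,q \right)} = 2 t - 1 = -1 + 2 t$)
$\left(-116 + C{\left(-5,U{\left(3 \right)} \right)}\right)^{2} = \left(-116 + \left(-1 + 2 \left(-5\right)\right)\right)^{2} = \left(-116 - 11\right)^{2} = \left(-127\right)^{2} = 16129$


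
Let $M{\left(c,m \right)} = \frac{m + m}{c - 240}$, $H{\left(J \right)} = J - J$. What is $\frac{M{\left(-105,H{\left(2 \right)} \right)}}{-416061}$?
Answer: $0$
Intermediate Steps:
$H{\left(J \right)} = 0$
$M{\left(c,m \right)} = \frac{2 m}{-240 + c}$
$\frac{M{\left(-105,H{\left(2 \right)} \right)}}{-416061} = \frac{2 \cdot 0 \frac{1}{-240 - 105}}{-416061} = 2 \cdot 0 \frac{1}{-345} \left(- \frac{1}{416061}\right) = 2 \cdot 0 \left(- \frac{1}{345}\right) \left(- \frac{1}{416061}\right) = 0 \left(- \frac{1}{416061}\right) = 0$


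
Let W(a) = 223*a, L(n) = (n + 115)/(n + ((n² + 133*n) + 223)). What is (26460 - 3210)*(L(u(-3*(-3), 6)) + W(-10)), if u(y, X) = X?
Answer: -55111079250/1063 ≈ -5.1845e+7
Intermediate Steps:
L(n) = (115 + n)/(223 + n² + 134*n) (L(n) = (115 + n)/(n + (223 + n² + 133*n)) = (115 + n)/(223 + n² + 134*n))
(26460 - 3210)*(L(u(-3*(-3), 6)) + W(-10)) = (26460 - 3210)*((115 + 6)/(223 + 6² + 134*6) + 223*(-10)) = 23250*(121/(223 + 36 + 804) - 2230) = 23250*(121/1063 - 2230) = 23250*(-2370369/1063) = -55111079250/1063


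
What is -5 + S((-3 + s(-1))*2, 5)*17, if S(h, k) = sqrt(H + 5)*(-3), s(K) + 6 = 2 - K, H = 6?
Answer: -5 - 51*sqrt(11) ≈ -174.15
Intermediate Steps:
s(K) = -4 - K (s(K) = -6 + (2 - K) = -4 - K)
S(h, k) = -3*sqrt(11) (S(h, k) = sqrt(6 + 5)*(-3) = sqrt(11)*(-3) = -3*sqrt(11))
-5 + S((-3 + s(-1))*2, 5)*17 = -5 - 3*sqrt(11)*17 = -5 - 51*sqrt(11)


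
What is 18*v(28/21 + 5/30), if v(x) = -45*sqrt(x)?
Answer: -405*sqrt(6) ≈ -992.04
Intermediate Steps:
18*v(28/21 + 5/30) = 18*(-45*sqrt(28/21 + 5/30)) = 18*(-45*sqrt(28*(1/21) + 5*(1/30))) = 18*(-45*sqrt(4/3 + 1/6)) = 18*(-45*sqrt(6)/2) = -405*sqrt(6)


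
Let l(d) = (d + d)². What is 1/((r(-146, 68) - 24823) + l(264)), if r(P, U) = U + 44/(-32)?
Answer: 8/2032221 ≈ 3.9366e-6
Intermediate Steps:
r(P, U) = -11/8 + U (r(P, U) = U + 44*(-1/32) = U - 11/8 = -11/8 + U)
l(d) = 4*d² (l(d) = (2*d)² = 4*d²)
1/((r(-146, 68) - 24823) + l(264)) = 1/(((-11/8 + 68) - 24823) + 4*264²) = 1/((533/8 - 24823) + 4*69696) = 1/(-198051/8 + 278784) = 1/(2032221/8) = 8/2032221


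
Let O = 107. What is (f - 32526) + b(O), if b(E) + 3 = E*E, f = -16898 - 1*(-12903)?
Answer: -25075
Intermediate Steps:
f = -3995 (f = -16898 + 12903 = -3995)
b(E) = -3 + E**2 (b(E) = -3 + E*E = -3 + E**2)
(f - 32526) + b(O) = (-3995 - 32526) + (-3 + 107**2) = -36521 + (-3 + 11449) = -36521 + 11446 = -25075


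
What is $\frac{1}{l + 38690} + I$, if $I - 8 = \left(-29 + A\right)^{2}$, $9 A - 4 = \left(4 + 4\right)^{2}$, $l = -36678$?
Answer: $\frac{76248845}{162972} \approx 467.86$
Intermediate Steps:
$A = \frac{68}{9}$ ($A = \frac{4}{9} + \frac{\left(4 + 4\right)^{2}}{9} = \frac{4}{9} + \frac{8^{2}}{9} = \frac{4}{9} + \frac{1}{9} \cdot 64 = \frac{4}{9} + \frac{64}{9} = \frac{68}{9} \approx 7.5556$)
$I = \frac{37897}{81}$ ($I = 8 + \left(-29 + \frac{68}{9}\right)^{2} = 8 + \left(- \frac{193}{9}\right)^{2} = 8 + \frac{37249}{81} = \frac{37897}{81} \approx 467.86$)
$\frac{1}{l + 38690} + I = \frac{1}{-36678 + 38690} + \frac{37897}{81} = \frac{1}{2012} + \frac{37897}{81} = \frac{76248845}{162972}$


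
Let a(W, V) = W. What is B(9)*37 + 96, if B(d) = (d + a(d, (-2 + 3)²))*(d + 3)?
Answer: 8088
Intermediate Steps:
B(d) = 2*d*(3 + d) (B(d) = (d + d)*(d + 3) = (2*d)*(3 + d) = 2*d*(3 + d))
B(9)*37 + 96 = (2*9*(3 + 9))*37 + 96 = (2*9*12)*37 + 96 = 216*37 + 96 = 7992 + 96 = 8088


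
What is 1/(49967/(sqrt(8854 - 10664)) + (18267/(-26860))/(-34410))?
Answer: 339542369577800/23697656670233135652537701 + 474266149063044188000*I*sqrt(1810)/23697656670233135652537701 ≈ 1.4328e-11 + 0.00085144*I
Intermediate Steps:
1/(49967/(sqrt(8854 - 10664)) + (18267/(-26860))/(-34410)) = 1/(49967/(sqrt(-1810)) + (18267*(-1/26860))*(-1/34410)) = 1/(49967/((I*sqrt(1810))) - 18267/26860*(-1/34410)) = 1/(49967*(-I*sqrt(1810)/1810) + 6089/308084200) = 1/(-49967*I*sqrt(1810)/1810 + 6089/308084200) = 1/(6089/308084200 - 49967*I*sqrt(1810)/1810)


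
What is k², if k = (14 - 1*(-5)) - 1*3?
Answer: 256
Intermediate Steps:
k = 16 (k = (14 + 5) - 3 = 19 - 3 = 16)
k² = 16² = 256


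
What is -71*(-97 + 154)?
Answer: -4047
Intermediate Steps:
-71*(-97 + 154) = -71*57 = -4047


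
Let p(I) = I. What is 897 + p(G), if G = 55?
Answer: 952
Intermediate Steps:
897 + p(G) = 897 + 55 = 952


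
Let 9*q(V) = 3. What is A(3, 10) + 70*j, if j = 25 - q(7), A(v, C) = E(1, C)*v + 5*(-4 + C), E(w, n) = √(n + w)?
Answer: 5270/3 + 3*√11 ≈ 1766.6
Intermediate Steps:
q(V) = ⅓ (q(V) = (⅑)*3 = ⅓)
A(v, C) = -20 + 5*C + v*√(1 + C) (A(v, C) = √(C + 1)*v + 5*(-4 + C) = √(1 + C)*v + (-20 + 5*C) = v*√(1 + C) + (-20 + 5*C) = -20 + 5*C + v*√(1 + C))
j = 74/3 (j = 25 - 1*⅓ = 25 - ⅓ = 74/3 ≈ 24.667)
A(3, 10) + 70*j = (-20 + 5*10 + 3*√(1 + 10)) + 70*(74/3) = (-20 + 50 + 3*√11) + 5180/3 = (30 + 3*√11) + 5180/3 = 5270/3 + 3*√11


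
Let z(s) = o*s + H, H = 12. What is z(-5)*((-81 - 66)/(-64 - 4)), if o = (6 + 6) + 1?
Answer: -7791/68 ≈ -114.57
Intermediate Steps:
o = 13 (o = 12 + 1 = 13)
z(s) = 12 + 13*s (z(s) = 13*s + 12 = 12 + 13*s)
z(-5)*((-81 - 66)/(-64 - 4)) = (12 + 13*(-5))*((-81 - 66)/(-64 - 4)) = (12 - 65)*(-147/(-68)) = -(-7791)*(-1)/68 = -53*147/68 = -7791/68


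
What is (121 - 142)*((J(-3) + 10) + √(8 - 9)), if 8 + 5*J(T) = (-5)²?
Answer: -1407/5 - 21*I ≈ -281.4 - 21.0*I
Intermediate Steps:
J(T) = 17/5 (J(T) = -8/5 + (⅕)*(-5)² = -8/5 + (⅕)*25 = -8/5 + 5 = 17/5)
(121 - 142)*((J(-3) + 10) + √(8 - 9)) = (121 - 142)*((17/5 + 10) + √(8 - 9)) = -21*(67/5 + √(-1)) = -21*(67/5 + I) = -1407/5 - 21*I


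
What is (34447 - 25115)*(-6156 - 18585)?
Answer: -230883012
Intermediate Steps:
(34447 - 25115)*(-6156 - 18585) = 9332*(-24741) = -230883012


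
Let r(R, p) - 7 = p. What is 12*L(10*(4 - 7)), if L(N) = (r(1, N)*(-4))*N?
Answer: -33120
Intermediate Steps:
r(R, p) = 7 + p
L(N) = N*(-28 - 4*N) (L(N) = ((7 + N)*(-4))*N = (-28 - 4*N)*N = N*(-28 - 4*N))
12*L(10*(4 - 7)) = 12*(-4*10*(4 - 7)*(7 + 10*(4 - 7))) = 12*(-4*10*(-3)*(7 + 10*(-3))) = 12*(-4*(-30)*(7 - 30)) = 12*(-4*(-30)*(-23)) = 12*(-2760) = -33120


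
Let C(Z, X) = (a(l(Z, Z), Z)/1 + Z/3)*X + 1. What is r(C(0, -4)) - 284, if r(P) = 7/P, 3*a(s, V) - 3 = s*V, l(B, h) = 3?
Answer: -859/3 ≈ -286.33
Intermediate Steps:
a(s, V) = 1 + V*s/3 (a(s, V) = 1 + (s*V)/3 = 1 + (V*s)/3 = 1 + V*s/3)
C(Z, X) = 1 + X*(1 + 4*Z/3) (C(Z, X) = ((1 + (1/3)*Z*3)/1 + Z/3)*X + 1 = ((1 + Z)*1 + Z*(1/3))*X + 1 = ((1 + Z) + Z/3)*X + 1 = (1 + 4*Z/3)*X + 1 = X*(1 + 4*Z/3) + 1 = 1 + X*(1 + 4*Z/3))
r(C(0, -4)) - 284 = 7/(1 - 4 + (4/3)*(-4)*0) - 284 = 7/(1 - 4 + 0) - 284 = 7/(-3) - 284 = 7*(-1/3) - 284 = -7/3 - 284 = -859/3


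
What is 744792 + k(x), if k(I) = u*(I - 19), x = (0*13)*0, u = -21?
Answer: 745191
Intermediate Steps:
x = 0 (x = 0*0 = 0)
k(I) = 399 - 21*I (k(I) = -21*(I - 19) = -21*(-19 + I) = 399 - 21*I)
744792 + k(x) = 744792 + (399 - 21*0) = 744792 + (399 + 0) = 744792 + 399 = 745191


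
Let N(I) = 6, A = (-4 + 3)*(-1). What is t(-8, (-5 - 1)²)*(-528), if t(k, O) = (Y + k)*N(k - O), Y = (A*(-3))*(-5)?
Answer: -22176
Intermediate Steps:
A = 1 (A = -1*(-1) = 1)
Y = 15 (Y = (1*(-3))*(-5) = -3*(-5) = 15)
t(k, O) = 90 + 6*k (t(k, O) = (15 + k)*6 = 90 + 6*k)
t(-8, (-5 - 1)²)*(-528) = (90 + 6*(-8))*(-528) = (90 - 48)*(-528) = 42*(-528) = -22176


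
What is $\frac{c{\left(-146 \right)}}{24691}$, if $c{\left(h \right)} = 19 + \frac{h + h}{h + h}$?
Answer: $\frac{20}{24691} \approx 0.00081001$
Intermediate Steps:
$c{\left(h \right)} = 20$ ($c{\left(h \right)} = 19 + \frac{2 h}{2 h} = 19 + 2 h \frac{1}{2 h} = 19 + 1 = 20$)
$\frac{c{\left(-146 \right)}}{24691} = \frac{20}{24691}$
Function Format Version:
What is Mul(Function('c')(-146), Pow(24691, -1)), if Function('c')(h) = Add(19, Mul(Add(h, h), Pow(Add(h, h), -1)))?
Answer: Rational(20, 24691) ≈ 0.00081001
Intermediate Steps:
Function('c')(h) = 20 (Function('c')(h) = Add(19, Mul(Mul(2, h), Pow(Mul(2, h), -1))) = Add(19, Mul(Mul(2, h), Mul(Rational(1, 2), Pow(h, -1)))) = Add(19, 1) = 20)
Mul(Function('c')(-146), Pow(24691, -1)) = Mul(20, Pow(24691, -1)) = Mul(20, Rational(1, 24691)) = Rational(20, 24691)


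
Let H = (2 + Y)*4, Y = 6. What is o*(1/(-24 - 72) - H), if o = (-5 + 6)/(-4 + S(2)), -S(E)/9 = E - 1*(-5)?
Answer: 3073/6432 ≈ 0.47777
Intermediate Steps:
H = 32 (H = (2 + 6)*4 = 8*4 = 32)
S(E) = -45 - 9*E (S(E) = -9*(E - 1*(-5)) = -9*(E + 5) = -9*(5 + E) = -45 - 9*E)
o = -1/67 (o = (-5 + 6)/(-4 + (-45 - 9*2)) = 1/(-4 + (-45 - 18)) = 1/(-4 - 63) = 1/(-67) = 1*(-1/67) = -1/67 ≈ -0.014925)
o*(1/(-24 - 72) - H) = -(1/(-24 - 72) - 1*32)/67 = -(1/(-96) - 32)/67 = -(-1/96 - 32)/67 = -1/67*(-3073/96) = 3073/6432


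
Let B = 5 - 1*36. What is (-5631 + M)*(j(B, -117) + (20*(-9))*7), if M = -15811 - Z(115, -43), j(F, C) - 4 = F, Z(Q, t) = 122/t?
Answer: 1186464708/43 ≈ 2.7592e+7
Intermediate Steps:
B = -31 (B = 5 - 36 = -31)
j(F, C) = 4 + F
M = -679751/43 (M = -15811 - 122/(-43) = -15811 - 122*(-1)/43 = -15811 - 1*(-122/43) = -15811 + 122/43 = -679751/43 ≈ -15808.)
(-5631 + M)*(j(B, -117) + (20*(-9))*7) = (-5631 - 679751/43)*((4 - 31) + (20*(-9))*7) = -921884*(-27 - 180*7)/43 = -921884*(-27 - 1260)/43 = -921884/43*(-1287) = 1186464708/43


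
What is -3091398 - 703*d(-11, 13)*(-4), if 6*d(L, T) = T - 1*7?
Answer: -3088586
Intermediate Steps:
d(L, T) = -7/6 + T/6 (d(L, T) = (T - 1*7)/6 = (T - 7)/6 = (-7 + T)/6 = -7/6 + T/6)
-3091398 - 703*d(-11, 13)*(-4) = -3091398 - 703*(-7/6 + (1/6)*13)*(-4) = -3091398 - 703*(-7/6 + 13/6)*(-4) = -3091398 - 703*1*(-4) = -3091398 - 703*(-4) = -3091398 - 1*(-2812) = -3091398 + 2812 = -3088586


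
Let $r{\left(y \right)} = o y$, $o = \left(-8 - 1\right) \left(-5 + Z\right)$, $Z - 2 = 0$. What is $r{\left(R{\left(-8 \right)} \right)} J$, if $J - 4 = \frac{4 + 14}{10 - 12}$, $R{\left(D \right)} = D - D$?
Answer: $0$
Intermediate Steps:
$Z = 2$ ($Z = 2 + 0 = 2$)
$R{\left(D \right)} = 0$
$J = -5$ ($J = 4 + \frac{4 + 14}{10 - 12} = 4 + \frac{18}{-2} = 4 + 18 \left(- \frac{1}{2}\right) = 4 - 9 = -5$)
$o = 27$ ($o = \left(-8 - 1\right) \left(-5 + 2\right) = \left(-9\right) \left(-3\right) = 27$)
$r{\left(y \right)} = 27 y$
$r{\left(R{\left(-8 \right)} \right)} J = 27 \cdot 0 \left(-5\right) = 0 \left(-5\right) = 0$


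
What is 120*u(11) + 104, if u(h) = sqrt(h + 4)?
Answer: 104 + 120*sqrt(15) ≈ 568.76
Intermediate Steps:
u(h) = sqrt(4 + h)
120*u(11) + 104 = 120*sqrt(4 + 11) + 104 = 120*sqrt(15) + 104 = 104 + 120*sqrt(15)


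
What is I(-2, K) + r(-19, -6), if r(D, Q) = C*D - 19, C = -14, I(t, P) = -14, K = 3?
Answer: 233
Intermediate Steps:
r(D, Q) = -19 - 14*D (r(D, Q) = -14*D - 19 = -19 - 14*D)
I(-2, K) + r(-19, -6) = -14 + (-19 - 14*(-19)) = -14 + (-19 + 266) = -14 + 247 = 233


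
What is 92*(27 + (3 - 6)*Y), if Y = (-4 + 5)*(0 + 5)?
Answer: 1104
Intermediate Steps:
Y = 5 (Y = 1*5 = 5)
92*(27 + (3 - 6)*Y) = 92*(27 + (3 - 6)*5) = 92*(27 - 3*5) = 92*(27 - 15) = 92*12 = 1104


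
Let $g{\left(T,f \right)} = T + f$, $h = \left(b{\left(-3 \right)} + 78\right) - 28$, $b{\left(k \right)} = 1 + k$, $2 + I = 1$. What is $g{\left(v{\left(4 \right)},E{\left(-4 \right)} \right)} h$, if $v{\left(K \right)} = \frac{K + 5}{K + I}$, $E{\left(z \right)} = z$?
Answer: $-48$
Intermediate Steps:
$I = -1$ ($I = -2 + 1 = -1$)
$v{\left(K \right)} = \frac{5 + K}{-1 + K}$ ($v{\left(K \right)} = \frac{K + 5}{K - 1} = \frac{5 + K}{-1 + K}$)
$h = 48$ ($h = \left(\left(1 - 3\right) + 78\right) - 28 = \left(-2 + 78\right) - 28 = 76 - 28 = 48$)
$g{\left(v{\left(4 \right)},E{\left(-4 \right)} \right)} h = \left(\frac{5 + 4}{-1 + 4} - 4\right) 48 = \left(\frac{1}{3} \cdot 9 - 4\right) 48 = \left(3 - 4\right) 48 = \left(-1\right) 48 = -48$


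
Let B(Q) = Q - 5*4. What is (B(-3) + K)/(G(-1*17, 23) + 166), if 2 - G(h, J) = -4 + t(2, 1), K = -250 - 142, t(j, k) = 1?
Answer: -415/171 ≈ -2.4269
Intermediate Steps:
B(Q) = -20 + Q (B(Q) = Q - 20 = -20 + Q)
K = -392
G(h, J) = 5 (G(h, J) = 2 - (-4 + 1) = 2 - 1*(-3) = 2 + 3 = 5)
(B(-3) + K)/(G(-1*17, 23) + 166) = ((-20 - 3) - 392)/(5 + 166) = (-23 - 392)/171 = -415*1/171 = -415/171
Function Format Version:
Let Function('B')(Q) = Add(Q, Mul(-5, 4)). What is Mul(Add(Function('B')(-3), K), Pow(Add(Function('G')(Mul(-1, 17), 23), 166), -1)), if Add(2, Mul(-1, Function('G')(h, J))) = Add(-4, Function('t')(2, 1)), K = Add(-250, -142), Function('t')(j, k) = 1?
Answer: Rational(-415, 171) ≈ -2.4269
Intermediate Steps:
Function('B')(Q) = Add(-20, Q) (Function('B')(Q) = Add(Q, -20) = Add(-20, Q))
K = -392
Function('G')(h, J) = 5 (Function('G')(h, J) = Add(2, Mul(-1, Add(-4, 1))) = Add(2, Mul(-1, -3)) = Add(2, 3) = 5)
Mul(Add(Function('B')(-3), K), Pow(Add(Function('G')(Mul(-1, 17), 23), 166), -1)) = Mul(Add(Add(-20, -3), -392), Pow(Add(5, 166), -1)) = Mul(Add(-23, -392), Pow(171, -1)) = Mul(-415, Rational(1, 171)) = Rational(-415, 171)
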